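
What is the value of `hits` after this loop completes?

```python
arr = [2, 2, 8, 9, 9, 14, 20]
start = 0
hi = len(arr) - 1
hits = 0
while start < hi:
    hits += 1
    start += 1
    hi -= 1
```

Iterations until pointers meet (list length 7)
`hits` takes the values: 0 → 1 → 2 → 3

Answer: 3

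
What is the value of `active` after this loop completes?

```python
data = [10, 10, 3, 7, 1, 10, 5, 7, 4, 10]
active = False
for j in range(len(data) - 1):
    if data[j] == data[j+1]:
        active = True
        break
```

Check consecutive duplicates in [10, 10, 3, 7, 1, 10, 5, 7, 4, 10]
`active` takes the values: False → True

Answer: True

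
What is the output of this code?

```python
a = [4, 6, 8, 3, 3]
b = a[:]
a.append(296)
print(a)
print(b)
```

Key concept: slice [:] creates copy.
Step by step:
`a = [4, 6, 8, 3, 3]` → a = [4, 6, 8, 3, 3]
`b = a[:]` → b = [4, 6, 8, 3, 3]
`a.append(296)` → a = [4, 6, 8, 3, 3, 296]
`print(a)` → prints [4, 6, 8, 3, 3, 296]
`print(b)` → prints [4, 6, 8, 3, 3]

Answer:
[4, 6, 8, 3, 3, 296]
[4, 6, 8, 3, 3]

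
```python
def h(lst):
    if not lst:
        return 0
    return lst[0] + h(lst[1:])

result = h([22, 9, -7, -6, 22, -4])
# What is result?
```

22 + 9 + (-7) + (-6) + 22 + (-4) + 0 = 36

Answer: 36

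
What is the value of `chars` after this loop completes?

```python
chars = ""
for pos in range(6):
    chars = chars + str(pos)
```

Concatenate digits 0 to 5
`chars` takes the values: "" → "0" → "01" → "012" → "0123" → "01234" → "012345"

Answer: "012345"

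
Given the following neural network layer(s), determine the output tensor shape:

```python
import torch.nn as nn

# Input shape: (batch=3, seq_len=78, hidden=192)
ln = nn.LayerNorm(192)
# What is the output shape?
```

Input: (3, 78, 192) -> Output: (3, 78, 192)

Answer: (3, 78, 192)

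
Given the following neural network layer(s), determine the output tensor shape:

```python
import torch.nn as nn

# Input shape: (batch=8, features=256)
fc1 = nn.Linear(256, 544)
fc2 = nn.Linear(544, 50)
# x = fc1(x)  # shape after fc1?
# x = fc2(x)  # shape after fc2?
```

Input: (8, 256) -> after fc1: (8, 544) -> Output: (8, 50)

Answer: (8, 50)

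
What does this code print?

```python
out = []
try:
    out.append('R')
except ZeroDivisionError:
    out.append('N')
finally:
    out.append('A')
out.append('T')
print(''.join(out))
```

Execution trace: 'R' (try body, no exception) → 'A' (finally) → 'T' (after the try/except). Output: RAT

Answer: RAT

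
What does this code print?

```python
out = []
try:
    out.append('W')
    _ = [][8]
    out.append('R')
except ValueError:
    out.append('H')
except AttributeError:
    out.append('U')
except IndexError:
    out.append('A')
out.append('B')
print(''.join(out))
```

Execution trace: 'W' (try body) → 'A' (except IndexError) → 'B' (after the try/except). Output: WAB

Answer: WAB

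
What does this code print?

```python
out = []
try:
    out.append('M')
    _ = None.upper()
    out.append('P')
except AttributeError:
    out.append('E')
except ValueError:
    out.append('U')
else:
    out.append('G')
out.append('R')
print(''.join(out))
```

Execution trace: 'M' (try body) → 'E' (except AttributeError) → 'R' (after the try/except). Output: MER

Answer: MER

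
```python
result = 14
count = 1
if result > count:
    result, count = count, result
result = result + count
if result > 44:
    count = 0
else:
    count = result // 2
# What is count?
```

Trace:
`result = 14` → result = 14
`count = 1` → count = 1
`if result > count: ...` → result > count is True → result = 1; count = 14
`result = result + count` → result = 15
`if result > 44: ...` → result > 44 is False, take else branch → count = 7
So count = 7

Answer: 7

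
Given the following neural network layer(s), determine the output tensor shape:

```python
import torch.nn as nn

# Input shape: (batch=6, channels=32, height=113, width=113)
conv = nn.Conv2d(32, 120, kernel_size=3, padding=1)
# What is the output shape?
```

Input: (6, 32, 113, 113) -> Output: (6, 120, 113, 113)

Answer: (6, 120, 113, 113)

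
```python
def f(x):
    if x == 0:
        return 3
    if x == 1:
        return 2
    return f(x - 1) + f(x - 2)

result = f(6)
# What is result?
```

Build up from base cases: f(0)=3, f(1)=2, f(2)=5, f(3)=7, f(4)=12, f(5)=19, f(6)=31

Answer: 31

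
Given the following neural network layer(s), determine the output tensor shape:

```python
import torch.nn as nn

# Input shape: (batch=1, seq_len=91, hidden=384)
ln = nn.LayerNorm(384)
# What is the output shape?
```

Input: (1, 91, 384) -> Output: (1, 91, 384)

Answer: (1, 91, 384)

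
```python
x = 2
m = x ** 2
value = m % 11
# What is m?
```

Trace:
`x = 2` → x = 2
`m = x ** 2` → m = 4
`value = m % 11` → value = 4
So m = 4

Answer: 4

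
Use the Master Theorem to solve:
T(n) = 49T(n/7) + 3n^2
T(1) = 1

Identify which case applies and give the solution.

a=49, b=7, f(n)=3n^2. log_7(49) = 2. Since c=2 = 2, Case 2 applies: T(n) = Θ(n^log_b(a) · log n) = O(n^2 log n).

Answer: O(n^2 log n) - Case 2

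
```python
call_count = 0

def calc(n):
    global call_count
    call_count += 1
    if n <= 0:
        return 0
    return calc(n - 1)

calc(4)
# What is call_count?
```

Linear recursion stepping by 1: 5 calls from n=4 down to ≤0.

Answer: 5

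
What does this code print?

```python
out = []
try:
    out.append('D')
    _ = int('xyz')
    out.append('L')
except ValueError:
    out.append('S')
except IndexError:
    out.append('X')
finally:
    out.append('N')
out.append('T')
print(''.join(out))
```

Execution trace: 'D' (try body) → 'S' (except ValueError) → 'N' (finally) → 'T' (after the try/except). Output: DSNT

Answer: DSNT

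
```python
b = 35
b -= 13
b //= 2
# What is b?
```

Trace:
`b = 35` → b = 35
`b -= 13` → b = 22
`b //= 2` → b = 11
So b = 11

Answer: 11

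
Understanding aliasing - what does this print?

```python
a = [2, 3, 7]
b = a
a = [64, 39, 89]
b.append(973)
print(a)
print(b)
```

Key concept: rebinding vs mutation: a is rebound to a new list, b still points at the original.
Step by step:
`a = [2, 3, 7]` → a = [2, 3, 7]
`b = a` → b = [2, 3, 7] (same object as a)
`a = [64, 39, 89]` → a = [64, 39, 89]
`b.append(973)` → b = [2, 3, 7, 973]
`print(a)` → prints [64, 39, 89]
`print(b)` → prints [2, 3, 7, 973]

Answer:
[64, 39, 89]
[2, 3, 7, 973]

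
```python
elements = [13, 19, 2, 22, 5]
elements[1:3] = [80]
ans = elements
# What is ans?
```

Trace:
`elements = [13, 19, 2, 22, 5]` → elements = [13, 19, 2, 22, 5]
`elements[1:3] = [80]` → elements = [13, 80, 22, 5]
`ans = elements` → ans = [13, 80, 22, 5]
So ans = [13, 80, 22, 5]

Answer: [13, 80, 22, 5]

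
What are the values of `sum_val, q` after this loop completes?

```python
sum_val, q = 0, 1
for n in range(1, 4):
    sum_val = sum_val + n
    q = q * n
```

Sum and factorial of 1 to 3
`sum_val, q` takes the values: (0, 1) → (1, 1) → (3, 1) → (3, 2) → (6, 2) → (6, 6)

Answer: 6, 6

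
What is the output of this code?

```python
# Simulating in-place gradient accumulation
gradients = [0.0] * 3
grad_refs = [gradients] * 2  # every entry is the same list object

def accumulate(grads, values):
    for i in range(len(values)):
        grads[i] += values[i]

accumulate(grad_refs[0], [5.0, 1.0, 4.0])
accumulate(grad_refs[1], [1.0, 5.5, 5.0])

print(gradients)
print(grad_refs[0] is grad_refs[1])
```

Key concept: gradient accumulation aliasing.
Step by step:
`gradients = [0.0] * 3` → gradients = [0.0, 0.0, 0.0]
`grad_refs = [gradients] * 2` → grad_refs = [[0.0, 0.0, 0.0], [0.0, 0.0, 0.0]]
`accumulate(grad_refs[0], [5.0, 1.0, 4.0])` → gradients = [5.0, 1.0, 4.0]; grad_refs = [[5.0, 1.0, 4.0], [5.0, 1.0, 4.0]]
`accumulate(grad_refs[1], [1.0, 5.5, 5.0])` → gradients = [6.0, 6.5, 9.0]; grad_refs = [[6.0, 6.5, 9.0], [6.0, 6.5, 9.0]]
`print(gradients)` → prints [6.0, 6.5, 9.0]
`print(grad_refs[0] is grad_refs[1])` → prints True

Answer:
[6.0, 6.5, 9.0]
True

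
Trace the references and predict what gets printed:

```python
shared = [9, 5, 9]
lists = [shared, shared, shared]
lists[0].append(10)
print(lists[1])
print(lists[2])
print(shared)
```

Key concept: list of same reference.
Step by step:
`shared = [9, 5, 9]` → shared = [9, 5, 9]
`lists = [shared, shared, shared]` → lists = [[9, 5, 9], [9, 5, 9], [9, 5, 9]]
`lists[0].append(10)` → shared = [9, 5, 9, 10]; lists = [[9, 5, 9, 10], [9, 5, 9, 10], [9, 5, 9, 10]]
`print(lists[1])` → prints [9, 5, 9, 10]
`print(lists[2])` → prints [9, 5, 9, 10]
`print(shared)` → prints [9, 5, 9, 10]

Answer:
[9, 5, 9, 10]
[9, 5, 9, 10]
[9, 5, 9, 10]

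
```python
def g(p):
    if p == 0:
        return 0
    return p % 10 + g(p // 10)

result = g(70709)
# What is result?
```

Sum of digits of 70709: 9 + 0 + 7 + 0 + 7 = 23

Answer: 23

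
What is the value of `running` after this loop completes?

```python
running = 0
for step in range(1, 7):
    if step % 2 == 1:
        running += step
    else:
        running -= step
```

Add odd, subtract even
`running` takes the values: 0 → 1 → -1 → 2 → -2 → 3 → -3

Answer: -3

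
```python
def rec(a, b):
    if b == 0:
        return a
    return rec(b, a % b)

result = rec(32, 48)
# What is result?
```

rec(32, 48) -> rec(48, 32) -> rec(32, 16) -> rec(16, 0) -> 16

Answer: 16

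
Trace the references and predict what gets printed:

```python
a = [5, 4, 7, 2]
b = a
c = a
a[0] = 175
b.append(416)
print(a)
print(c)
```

Key concept: multiple aliases.
Step by step:
`a = [5, 4, 7, 2]` → a = [5, 4, 7, 2]
`b = a` → b = [5, 4, 7, 2] (same object as a)
`c = a` → c = [5, 4, 7, 2] (same object as a, b)
`a[0] = 175` → a = [175, 4, 7, 2] (same object as b, c); b = [175, 4, 7, 2] (same object as a, c); c = [175, 4, 7, 2] (same object as a, b)
`b.append(416)` → a = [175, 4, 7, 2, 416] (same object as b, c); b = [175, 4, 7, 2, 416] (same object as a, c); c = [175, 4, 7, 2, 416] (same object as a, b)
`print(a)` → prints [175, 4, 7, 2, 416]
`print(c)` → prints [175, 4, 7, 2, 416]

Answer:
[175, 4, 7, 2, 416]
[175, 4, 7, 2, 416]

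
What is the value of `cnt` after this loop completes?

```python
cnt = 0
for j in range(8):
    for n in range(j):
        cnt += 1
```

Triangle number: 0+1+2+...+7
`cnt` takes the values: 0 → 1 → 2 → 3 → 4 → 5 → 6 → 7 → 8 → 9 → 10 → 11 → 12 → 13 → 14 → 15 → 16 → 17 → 18 → 19 → 20 → 21 → 22 → 23 → 24 → 25 → 26 → 27 → 28

Answer: 28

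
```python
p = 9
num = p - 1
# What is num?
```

Trace:
`p = 9` → p = 9
`num = p - 1` → num = 8
So num = 8

Answer: 8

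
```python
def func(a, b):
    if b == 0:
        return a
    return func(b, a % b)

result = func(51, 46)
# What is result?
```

func(51, 46) -> func(46, 5) -> func(5, 1) -> func(1, 0) -> 1

Answer: 1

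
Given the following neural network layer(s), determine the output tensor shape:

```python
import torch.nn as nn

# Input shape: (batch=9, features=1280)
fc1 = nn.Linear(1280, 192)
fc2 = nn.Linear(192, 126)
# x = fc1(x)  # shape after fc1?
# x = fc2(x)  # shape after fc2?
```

Input: (9, 1280) -> after fc1: (9, 192) -> Output: (9, 126)

Answer: (9, 126)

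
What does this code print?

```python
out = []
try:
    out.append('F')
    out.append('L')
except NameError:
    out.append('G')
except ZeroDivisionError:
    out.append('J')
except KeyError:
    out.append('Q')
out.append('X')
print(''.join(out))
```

Execution trace: 'F' (try body) → 'L' (try body, no exception) → 'X' (after the try/except). Output: FLX

Answer: FLX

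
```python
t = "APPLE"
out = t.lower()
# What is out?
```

Trace:
`t = "APPLE"` → t = 'APPLE'
`out = t.lower()` → out = 'apple'
So out = 'apple'

Answer: 'apple'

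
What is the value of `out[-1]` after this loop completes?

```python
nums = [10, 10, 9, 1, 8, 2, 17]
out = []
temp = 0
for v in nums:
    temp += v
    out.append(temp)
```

Cumulative sum ends at 57
`out` takes the values: [] → [10] → [10, 20] → [10, 20, 29] → [10, 20, 29, 30] → [10, 20, 29, 30, 38] → [10, 20, 29, 30, 38, 40] → [10, 20, 29, 30, 38, 40, 57]
So `out[-1]` = 57

Answer: 57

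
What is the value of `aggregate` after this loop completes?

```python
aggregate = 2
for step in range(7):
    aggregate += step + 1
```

Start at 2, add 1 to 7 = 30
`aggregate` takes the values: 2 → 3 → 5 → 8 → 12 → 17 → 23 → 30

Answer: 30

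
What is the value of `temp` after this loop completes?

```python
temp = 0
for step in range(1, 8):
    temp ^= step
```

XOR of 1 to 7
`temp` takes the values: 0 → 1 → 3 → 0 → 4 → 1 → 7 → 0

Answer: 0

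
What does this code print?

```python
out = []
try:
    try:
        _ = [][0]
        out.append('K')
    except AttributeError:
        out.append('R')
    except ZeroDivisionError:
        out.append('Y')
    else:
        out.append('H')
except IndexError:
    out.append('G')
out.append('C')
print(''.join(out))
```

Execution trace: 'G' (outer except IndexError) → 'C' (after the try/except). Output: GC

Answer: GC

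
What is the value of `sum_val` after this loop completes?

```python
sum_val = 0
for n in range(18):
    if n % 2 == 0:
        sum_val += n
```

Sum of even numbers 0 to 17
`sum_val` takes the values: 0 → 2 → 6 → 12 → 20 → 30 → 42 → 56 → 72

Answer: 72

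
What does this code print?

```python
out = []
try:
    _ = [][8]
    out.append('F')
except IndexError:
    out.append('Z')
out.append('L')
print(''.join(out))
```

Execution trace: 'Z' (except IndexError) → 'L' (after the try/except). Output: ZL

Answer: ZL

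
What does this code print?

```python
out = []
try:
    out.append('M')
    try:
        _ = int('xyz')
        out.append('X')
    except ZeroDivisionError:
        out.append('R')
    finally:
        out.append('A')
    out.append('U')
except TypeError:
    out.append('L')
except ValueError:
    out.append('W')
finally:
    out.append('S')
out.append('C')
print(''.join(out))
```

Execution trace: 'M' (try body) → 'A' (inner finally) → 'W' (except ValueError) → 'S' (finally) → 'C' (after the try/except). Output: MAWSC

Answer: MAWSC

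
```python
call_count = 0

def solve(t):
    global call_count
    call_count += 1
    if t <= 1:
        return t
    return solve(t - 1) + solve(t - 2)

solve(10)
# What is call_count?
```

Calls(t) = 1 + Calls(t-1) + Calls(t-2); Calls(0)=Calls(1)=1. For t=10 this gives 177.

Answer: 177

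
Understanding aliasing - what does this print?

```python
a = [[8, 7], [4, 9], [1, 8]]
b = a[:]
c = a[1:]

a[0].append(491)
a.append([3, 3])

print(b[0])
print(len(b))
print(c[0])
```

Key concept: slice with nested mutation.
Step by step:
`a = [[8, 7], [4, 9], [1, 8]]` → a = [[8, 7], [4, 9], [1, 8]]
`b = a[:]` → b = [[8, 7], [4, 9], [1, 8]]
`c = a[1:]` → c = [[4, 9], [1, 8]]
`a[0].append(491)` → a = [[8, 7, 491], [4, 9], [1, 8]]; b = [[8, 7, 491], [4, 9], [1, 8]]
`a.append([3, 3])` → a = [[8, 7, 491], [4, 9], [1, 8], [3, 3]]
`print(b[0])` → prints [8, 7, 491]
`print(len(b))` → prints 3
`print(c[0])` → prints [4, 9]

Answer:
[8, 7, 491]
3
[4, 9]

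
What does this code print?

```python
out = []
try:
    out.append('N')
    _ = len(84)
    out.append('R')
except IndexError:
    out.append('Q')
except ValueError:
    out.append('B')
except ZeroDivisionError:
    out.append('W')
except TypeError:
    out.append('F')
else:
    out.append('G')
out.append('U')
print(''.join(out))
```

Execution trace: 'N' (try body) → 'F' (except TypeError) → 'U' (after the try/except). Output: NFU

Answer: NFU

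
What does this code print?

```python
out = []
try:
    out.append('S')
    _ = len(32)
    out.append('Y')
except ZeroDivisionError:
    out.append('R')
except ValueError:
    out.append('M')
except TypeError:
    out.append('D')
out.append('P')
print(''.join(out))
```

Execution trace: 'S' (try body) → 'D' (except TypeError) → 'P' (after the try/except). Output: SDP

Answer: SDP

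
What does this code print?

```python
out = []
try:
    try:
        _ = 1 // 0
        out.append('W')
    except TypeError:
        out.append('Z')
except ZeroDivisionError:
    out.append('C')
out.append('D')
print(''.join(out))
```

Execution trace: 'C' (outer except ZeroDivisionError) → 'D' (after the try/except). Output: CD

Answer: CD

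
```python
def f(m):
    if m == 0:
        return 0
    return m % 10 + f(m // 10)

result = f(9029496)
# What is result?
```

Sum of digits of 9029496: 6 + 9 + 4 + 9 + 2 + 0 + 9 = 39

Answer: 39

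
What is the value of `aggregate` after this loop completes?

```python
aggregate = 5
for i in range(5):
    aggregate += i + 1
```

Start at 5, add 1 to 5 = 20
`aggregate` takes the values: 5 → 6 → 8 → 11 → 15 → 20

Answer: 20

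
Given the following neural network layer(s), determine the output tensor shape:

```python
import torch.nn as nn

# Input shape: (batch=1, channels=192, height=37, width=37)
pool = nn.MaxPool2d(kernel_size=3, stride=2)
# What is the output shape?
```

Input: (1, 192, 37, 37) -> Output: (1, 192, 18, 18)

Answer: (1, 192, 18, 18)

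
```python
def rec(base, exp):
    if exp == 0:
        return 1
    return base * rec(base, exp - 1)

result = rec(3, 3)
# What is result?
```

rec(3, 3) = 3 * 3 * 3 = 27

Answer: 27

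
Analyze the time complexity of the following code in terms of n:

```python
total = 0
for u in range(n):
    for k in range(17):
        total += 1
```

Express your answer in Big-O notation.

Each loop level contributes: n × 1. Multiplying the contributions gives O(n).

Answer: O(n)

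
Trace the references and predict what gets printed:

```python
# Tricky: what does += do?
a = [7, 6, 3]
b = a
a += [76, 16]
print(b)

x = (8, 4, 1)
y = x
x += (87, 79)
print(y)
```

Key concept: += behavior differs for mutable vs immutable.
Step by step:
`a = [7, 6, 3]` → a = [7, 6, 3]
`b = a` → b = [7, 6, 3] (same object as a)
`a += [76, 16]` → a = [7, 6, 3, 76, 16] (same object as b); b = [7, 6, 3, 76, 16] (same object as a)
`print(b)` → prints [7, 6, 3, 76, 16]
`x = (8, 4, 1)` → x = (8, 4, 1)
`y = x` → y = (8, 4, 1)
`x += (87, 79)` → x = (8, 4, 1, 87, 79)
`print(y)` → prints (8, 4, 1)

Answer:
[7, 6, 3, 76, 16]
(8, 4, 1)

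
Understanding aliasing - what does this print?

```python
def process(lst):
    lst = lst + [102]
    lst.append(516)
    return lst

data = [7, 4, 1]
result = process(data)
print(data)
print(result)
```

Key concept: rebinding parameter vs mutation.
Step by step:
`data = [7, 4, 1]` → data = [7, 4, 1]
`result = process(data)` → result = [7, 4, 1, 102, 516]
`print(data)` → prints [7, 4, 1]
`print(result)` → prints [7, 4, 1, 102, 516]

Answer:
[7, 4, 1]
[7, 4, 1, 102, 516]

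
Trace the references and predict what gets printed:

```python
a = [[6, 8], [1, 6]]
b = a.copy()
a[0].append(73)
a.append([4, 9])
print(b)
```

Key concept: shallow copy with nested lists.
Step by step:
`a = [[6, 8], [1, 6]]` → a = [[6, 8], [1, 6]]
`b = a.copy()` → b = [[6, 8], [1, 6]]
`a[0].append(73)` → a = [[6, 8, 73], [1, 6]]; b = [[6, 8, 73], [1, 6]]
`a.append([4, 9])` → a = [[6, 8, 73], [1, 6], [4, 9]]
`print(b)` → prints [[6, 8, 73], [1, 6]]

Answer: [[6, 8, 73], [1, 6]]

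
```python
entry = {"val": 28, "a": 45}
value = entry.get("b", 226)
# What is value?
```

Trace:
`entry = {"val": 28, "a": 45}` → entry = {'val': 28, 'a': 45}
`value = entry.get("b", 226)` → value = 226
So value = 226

Answer: 226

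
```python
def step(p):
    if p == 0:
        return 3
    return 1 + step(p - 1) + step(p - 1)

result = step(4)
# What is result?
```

step(p) = 1 + 2·step(p-1), step(0)=3. Closed form: (3+1)·2^4 - 1 = 63.

Answer: 63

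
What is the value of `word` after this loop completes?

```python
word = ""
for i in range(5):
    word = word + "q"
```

Repeat 'q' 5 times
`word` takes the values: "" → "q" → "qq" → "qqq" → "qqqq" → "qqqqq"

Answer: "qqqqq"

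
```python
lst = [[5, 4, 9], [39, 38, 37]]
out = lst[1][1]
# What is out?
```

Trace:
`lst = [[5, 4, 9], [39, 38, 37]]` → lst = [[5, 4, 9], [39, 38, 37]]
`out = lst[1][1]` → out = 38
So out = 38

Answer: 38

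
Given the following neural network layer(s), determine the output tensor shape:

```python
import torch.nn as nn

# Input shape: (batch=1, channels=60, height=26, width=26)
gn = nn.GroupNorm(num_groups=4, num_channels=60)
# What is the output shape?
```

Input: (1, 60, 26, 26) -> Output: (1, 60, 26, 26)

Answer: (1, 60, 26, 26)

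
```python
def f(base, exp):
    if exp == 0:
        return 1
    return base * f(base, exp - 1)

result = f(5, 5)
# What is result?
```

f(5, 5) = 5 * 5 * 5 * 5 * 5 = 3125

Answer: 3125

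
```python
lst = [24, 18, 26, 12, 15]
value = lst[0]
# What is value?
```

Trace:
`lst = [24, 18, 26, 12, 15]` → lst = [24, 18, 26, 12, 15]
`value = lst[0]` → value = 24
So value = 24

Answer: 24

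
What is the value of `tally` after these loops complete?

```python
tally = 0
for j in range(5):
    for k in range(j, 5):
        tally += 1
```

Upper triangle: 5 + 4 + ... + 1
`tally` takes the values: 0 → 1 → 2 → 3 → 4 → 5 → 6 → 7 → 8 → 9 → 10 → 11 → 12 → 13 → 14 → 15

Answer: 15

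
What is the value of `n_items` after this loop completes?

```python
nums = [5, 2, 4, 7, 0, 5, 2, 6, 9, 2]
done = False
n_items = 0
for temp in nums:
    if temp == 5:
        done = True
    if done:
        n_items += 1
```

Count elements after first 5 in [5, 2, 4, 7, 0, 5, 2, 6, 9, 2]
`n_items` takes the values: 0 → 1 → 2 → 3 → 4 → 5 → 6 → 7 → 8 → 9 → 10

Answer: 10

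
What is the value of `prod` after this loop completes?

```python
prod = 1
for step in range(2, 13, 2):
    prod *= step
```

Product of even numbers 2 to 12
`prod` takes the values: 1 → 2 → 8 → 48 → 384 → 3840 → 46080

Answer: 46080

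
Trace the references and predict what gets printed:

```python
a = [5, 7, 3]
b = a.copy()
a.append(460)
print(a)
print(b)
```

Key concept: list.copy() creates independent copy.
Step by step:
`a = [5, 7, 3]` → a = [5, 7, 3]
`b = a.copy()` → b = [5, 7, 3]
`a.append(460)` → a = [5, 7, 3, 460]
`print(a)` → prints [5, 7, 3, 460]
`print(b)` → prints [5, 7, 3]

Answer:
[5, 7, 3, 460]
[5, 7, 3]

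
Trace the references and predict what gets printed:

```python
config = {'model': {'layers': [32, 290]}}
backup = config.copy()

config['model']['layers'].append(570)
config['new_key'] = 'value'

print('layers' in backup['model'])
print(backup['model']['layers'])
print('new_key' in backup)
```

Key concept: shallow copy gotcha with nested dict.
Step by step:
`config = {'model': {'layers': [32, 290]}}` → config = {'model': {'layers': [32, 290]}}
`backup = config.copy()` → backup = {'model': {'layers': [32, 290]}}
`config['model']['layers'].append(570)` → config = {'model': {'layers': [32, 290, 570]}}; backup = {'model': {'layers': [32, 290, 570]}}
`config['new_key'] = 'value'` → config = {'model': {'layers': [32, 290, 570]}, 'new_key': 'value'}
`print('layers' in backup['model'])` → prints True
`print(backup['model']['layers'])` → prints [32, 290, 570]
`print('new_key' in backup)` → prints False

Answer:
True
[32, 290, 570]
False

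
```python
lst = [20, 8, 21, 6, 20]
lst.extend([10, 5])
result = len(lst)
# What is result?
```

Trace:
`lst = [20, 8, 21, 6, 20]` → lst = [20, 8, 21, 6, 20]
`lst.extend([10, 5])` → lst = [20, 8, 21, 6, 20, 10, 5]
`result = len(lst)` → result = 7
So result = 7

Answer: 7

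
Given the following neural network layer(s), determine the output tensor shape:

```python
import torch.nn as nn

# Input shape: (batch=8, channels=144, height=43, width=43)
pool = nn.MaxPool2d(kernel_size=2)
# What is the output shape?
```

Input: (8, 144, 43, 43) -> Output: (8, 144, 21, 21)

Answer: (8, 144, 21, 21)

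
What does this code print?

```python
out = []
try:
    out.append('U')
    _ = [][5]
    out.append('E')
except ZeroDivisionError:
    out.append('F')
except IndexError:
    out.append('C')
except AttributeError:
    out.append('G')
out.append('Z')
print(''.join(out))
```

Execution trace: 'U' (try body) → 'C' (except IndexError) → 'Z' (after the try/except). Output: UCZ

Answer: UCZ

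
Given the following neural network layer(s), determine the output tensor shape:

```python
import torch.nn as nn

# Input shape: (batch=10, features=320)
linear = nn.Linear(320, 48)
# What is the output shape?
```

Input: (10, 320) -> Output: (10, 48)

Answer: (10, 48)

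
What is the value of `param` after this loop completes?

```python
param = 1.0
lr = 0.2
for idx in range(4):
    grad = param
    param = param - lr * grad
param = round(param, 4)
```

Gradient descent: w = 1.0 * (1 - 0.2)^4
`param` takes the values: 1.0 → 0.8 → 0.64 → 0.512 → 0.4096

Answer: 0.4096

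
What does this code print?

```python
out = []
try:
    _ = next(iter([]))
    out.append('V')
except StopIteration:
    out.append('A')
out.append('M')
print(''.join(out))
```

Execution trace: 'A' (except StopIteration) → 'M' (after the try/except). Output: AM

Answer: AM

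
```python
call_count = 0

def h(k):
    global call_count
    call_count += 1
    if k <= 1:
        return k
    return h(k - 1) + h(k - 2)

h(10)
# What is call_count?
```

Calls(k) = 1 + Calls(k-1) + Calls(k-2); Calls(0)=Calls(1)=1. For k=10 this gives 177.

Answer: 177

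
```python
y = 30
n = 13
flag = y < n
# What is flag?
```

Trace:
`y = 30` → y = 30
`n = 13` → n = 13
`flag = y < n` → flag = False
So flag = False

Answer: False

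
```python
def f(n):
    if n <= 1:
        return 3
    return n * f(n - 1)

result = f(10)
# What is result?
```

f(10) = 10 * 9 * 8 * 7 * 6 * 5 * 4 * 3 * 2 * 3 = 10886400

Answer: 10886400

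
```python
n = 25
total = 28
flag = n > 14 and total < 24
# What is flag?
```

Trace:
`n = 25` → n = 25
`total = 28` → total = 28
`flag = n > 14 and total < 24` → flag = False
So flag = False

Answer: False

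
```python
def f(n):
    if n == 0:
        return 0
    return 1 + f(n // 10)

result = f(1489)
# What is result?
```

Count of digits of 1489: 4

Answer: 4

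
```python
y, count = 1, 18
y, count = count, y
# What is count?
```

Trace:
`y, count = 1, 18` → y = 1; count = 18
`y, count = count, y` → y = 18; count = 1
So count = 1

Answer: 1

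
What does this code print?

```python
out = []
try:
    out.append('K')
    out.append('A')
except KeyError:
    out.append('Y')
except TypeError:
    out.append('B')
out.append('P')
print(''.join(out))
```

Execution trace: 'K' (try body) → 'A' (try body, no exception) → 'P' (after the try/except). Output: KAP

Answer: KAP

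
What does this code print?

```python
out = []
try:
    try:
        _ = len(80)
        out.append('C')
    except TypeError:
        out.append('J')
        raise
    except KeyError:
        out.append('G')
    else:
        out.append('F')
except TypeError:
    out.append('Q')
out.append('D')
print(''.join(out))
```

Execution trace: 'J' (inner except TypeError) → 'Q' (outer except TypeError) → 'D' (after the try/except). Output: JQD

Answer: JQD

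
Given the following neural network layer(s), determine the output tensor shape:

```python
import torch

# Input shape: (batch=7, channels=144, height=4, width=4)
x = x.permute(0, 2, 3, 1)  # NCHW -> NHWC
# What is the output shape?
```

Input: (7, 144, 4, 4) -> Output: (7, 4, 4, 144)

Answer: (7, 4, 4, 144)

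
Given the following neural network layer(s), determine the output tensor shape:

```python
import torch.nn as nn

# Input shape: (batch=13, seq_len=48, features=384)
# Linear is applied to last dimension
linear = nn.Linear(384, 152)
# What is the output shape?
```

Input: (13, 48, 384) -> Output: (13, 48, 152)

Answer: (13, 48, 152)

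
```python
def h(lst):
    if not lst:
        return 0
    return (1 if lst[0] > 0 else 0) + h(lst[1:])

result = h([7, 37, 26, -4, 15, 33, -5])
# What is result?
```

Count of positive elements in [7, 37, 26, -4, 15, 33, -5] = 5

Answer: 5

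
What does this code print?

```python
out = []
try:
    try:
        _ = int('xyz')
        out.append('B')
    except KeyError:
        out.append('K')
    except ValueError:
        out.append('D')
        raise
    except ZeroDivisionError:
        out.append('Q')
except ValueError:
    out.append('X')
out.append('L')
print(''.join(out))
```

Execution trace: 'D' (inner except ValueError) → 'X' (outer except ValueError) → 'L' (after the try/except). Output: DXL

Answer: DXL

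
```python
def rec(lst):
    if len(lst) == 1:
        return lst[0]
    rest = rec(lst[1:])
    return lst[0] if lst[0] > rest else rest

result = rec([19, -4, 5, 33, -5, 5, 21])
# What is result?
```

Recursive max over [19, -4, 5, 33, -5, 5, 21] = 33

Answer: 33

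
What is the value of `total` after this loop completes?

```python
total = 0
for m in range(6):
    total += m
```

Sum of 0 to 5 = 15
`total` takes the values: 0 → 1 → 3 → 6 → 10 → 15

Answer: 15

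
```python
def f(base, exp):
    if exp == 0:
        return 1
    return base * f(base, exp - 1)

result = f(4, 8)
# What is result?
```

f(4, 8) = 4 * 4 * 4 * 4 * 4 * 4 * 4 * 4 = 65536

Answer: 65536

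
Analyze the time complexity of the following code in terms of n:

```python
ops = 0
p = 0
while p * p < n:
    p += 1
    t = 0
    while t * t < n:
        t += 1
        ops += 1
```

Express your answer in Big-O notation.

Each loop level contributes: √n × √n. Multiplying the contributions gives O(n).

Answer: O(n)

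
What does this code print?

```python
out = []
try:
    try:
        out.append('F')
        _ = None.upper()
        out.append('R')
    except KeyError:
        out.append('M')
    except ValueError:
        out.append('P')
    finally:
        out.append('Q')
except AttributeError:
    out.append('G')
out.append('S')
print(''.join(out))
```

Execution trace: 'F' (try body) → 'Q' (finally) → 'G' (outer except AttributeError) → 'S' (after the try/except). Output: FQGS

Answer: FQGS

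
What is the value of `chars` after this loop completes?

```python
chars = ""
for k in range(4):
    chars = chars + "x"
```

Repeat 'x' 4 times
`chars` takes the values: "" → "x" → "xx" → "xxx" → "xxxx"

Answer: "xxxx"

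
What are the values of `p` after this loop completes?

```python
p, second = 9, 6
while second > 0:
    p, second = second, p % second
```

GCD of 9 and 6
`p` takes the values: 9 → 6 → 3

Answer: 3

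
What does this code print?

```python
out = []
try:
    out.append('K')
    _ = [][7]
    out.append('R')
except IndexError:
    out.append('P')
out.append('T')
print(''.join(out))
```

Execution trace: 'K' (try body) → 'P' (except IndexError) → 'T' (after the try/except). Output: KPT

Answer: KPT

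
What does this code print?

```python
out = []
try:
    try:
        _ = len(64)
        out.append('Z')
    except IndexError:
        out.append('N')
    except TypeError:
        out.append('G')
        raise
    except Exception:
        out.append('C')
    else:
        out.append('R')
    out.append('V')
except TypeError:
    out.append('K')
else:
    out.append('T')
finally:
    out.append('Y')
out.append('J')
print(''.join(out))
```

Execution trace: 'G' (inner except TypeError) → 'K' (except TypeError) → 'Y' (finally) → 'J' (after the try/except). Output: GKYJ

Answer: GKYJ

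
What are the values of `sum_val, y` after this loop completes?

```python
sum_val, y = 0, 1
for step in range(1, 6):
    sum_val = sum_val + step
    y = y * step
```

Sum and factorial of 1 to 5
`sum_val, y` takes the values: (0, 1) → (1, 1) → (3, 1) → (3, 2) → (6, 2) → (6, 6) → (10, 6) → (10, 24) → (15, 24) → (15, 120)

Answer: 15, 120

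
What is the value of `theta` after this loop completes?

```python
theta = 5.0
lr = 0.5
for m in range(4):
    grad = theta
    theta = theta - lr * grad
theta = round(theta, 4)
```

Gradient descent: w = 5.0 * (1 - 0.5)^4
`theta` takes the values: 5.0 → 2.5 → 1.25 → 0.625 → 0.3125

Answer: 0.3125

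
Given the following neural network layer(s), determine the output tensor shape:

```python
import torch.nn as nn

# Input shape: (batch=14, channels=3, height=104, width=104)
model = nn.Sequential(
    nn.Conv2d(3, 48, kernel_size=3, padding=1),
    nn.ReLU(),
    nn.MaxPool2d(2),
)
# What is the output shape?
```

Input: (14, 3, 104, 104) -> after Conv2d: (14, 48, 104, 104) -> after ReLU: (14, 48, 104, 104) -> Output: (14, 48, 52, 52)

Answer: (14, 48, 52, 52)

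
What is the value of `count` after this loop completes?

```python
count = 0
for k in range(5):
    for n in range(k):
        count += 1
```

Triangle number: 0+1+2+...+4
`count` takes the values: 0 → 1 → 2 → 3 → 4 → 5 → 6 → 7 → 8 → 9 → 10

Answer: 10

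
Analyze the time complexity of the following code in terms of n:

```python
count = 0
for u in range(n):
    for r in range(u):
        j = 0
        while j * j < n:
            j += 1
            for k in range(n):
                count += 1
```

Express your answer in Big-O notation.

Each loop level contributes: n × n × √n × n. Multiplying the contributions gives O(n^3√n).

Answer: O(n^3√n)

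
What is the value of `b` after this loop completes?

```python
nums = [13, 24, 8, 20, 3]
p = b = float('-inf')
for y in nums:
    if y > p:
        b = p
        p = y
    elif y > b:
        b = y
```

Second largest (with repeats) in [13, 24, 8, 20, 3]
`b` takes the values: -inf → 13 → 20

Answer: 20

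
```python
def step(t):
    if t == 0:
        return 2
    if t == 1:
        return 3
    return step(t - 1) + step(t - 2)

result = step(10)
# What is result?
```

Build up from base cases: step(0)=2, step(1)=3, step(2)=5, step(3)=8, step(4)=13, step(5)=21, step(6)=34, ..., step(10)=233

Answer: 233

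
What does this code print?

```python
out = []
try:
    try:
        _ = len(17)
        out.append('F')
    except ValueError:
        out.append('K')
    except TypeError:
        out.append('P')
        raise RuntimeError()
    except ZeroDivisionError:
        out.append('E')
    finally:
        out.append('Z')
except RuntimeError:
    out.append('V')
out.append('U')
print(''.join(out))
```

Execution trace: 'P' (inner except TypeError) → 'Z' (inner finally) → 'V' (outer except RuntimeError) → 'U' (after the try/except). Output: PZVU

Answer: PZVU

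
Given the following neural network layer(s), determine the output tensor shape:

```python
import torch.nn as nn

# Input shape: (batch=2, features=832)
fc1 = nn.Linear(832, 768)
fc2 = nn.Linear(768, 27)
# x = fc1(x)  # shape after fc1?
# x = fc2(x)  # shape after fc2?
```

Input: (2, 832) -> after fc1: (2, 768) -> Output: (2, 27)

Answer: (2, 27)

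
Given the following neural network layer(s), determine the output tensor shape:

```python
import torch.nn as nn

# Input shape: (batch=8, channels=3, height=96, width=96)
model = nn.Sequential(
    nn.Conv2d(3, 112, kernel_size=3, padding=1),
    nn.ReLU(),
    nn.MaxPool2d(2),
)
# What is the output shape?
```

Input: (8, 3, 96, 96) -> after Conv2d: (8, 112, 96, 96) -> after ReLU: (8, 112, 96, 96) -> Output: (8, 112, 48, 48)

Answer: (8, 112, 48, 48)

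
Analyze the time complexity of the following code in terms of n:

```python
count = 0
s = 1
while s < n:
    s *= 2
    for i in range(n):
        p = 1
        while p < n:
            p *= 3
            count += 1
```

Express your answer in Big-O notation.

Each loop level contributes: log n × n × log n. Multiplying the contributions gives O(n log² n).

Answer: O(n log² n)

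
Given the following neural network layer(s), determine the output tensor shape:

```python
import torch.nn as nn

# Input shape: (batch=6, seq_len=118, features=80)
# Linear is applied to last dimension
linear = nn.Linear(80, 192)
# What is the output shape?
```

Input: (6, 118, 80) -> Output: (6, 118, 192)

Answer: (6, 118, 192)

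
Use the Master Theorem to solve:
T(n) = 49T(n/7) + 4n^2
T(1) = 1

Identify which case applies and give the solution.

a=49, b=7, f(n)=4n^2. log_7(49) = 2. Since c=2 = 2, Case 2 applies: T(n) = Θ(n^log_b(a) · log n) = O(n^2 log n).

Answer: O(n^2 log n) - Case 2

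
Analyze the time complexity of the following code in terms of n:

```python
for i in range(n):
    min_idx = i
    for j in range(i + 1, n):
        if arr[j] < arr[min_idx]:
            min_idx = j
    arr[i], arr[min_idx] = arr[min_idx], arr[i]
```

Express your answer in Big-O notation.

This is Selection sort. Time complexity: O(n²).

Answer: O(n²)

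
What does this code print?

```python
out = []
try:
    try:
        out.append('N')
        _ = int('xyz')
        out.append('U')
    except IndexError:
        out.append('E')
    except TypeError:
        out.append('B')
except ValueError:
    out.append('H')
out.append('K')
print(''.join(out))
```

Execution trace: 'N' (try body) → 'H' (outer except ValueError) → 'K' (after the try/except). Output: NHK

Answer: NHK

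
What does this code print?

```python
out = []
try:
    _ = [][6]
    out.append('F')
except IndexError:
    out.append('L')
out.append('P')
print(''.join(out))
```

Execution trace: 'L' (except IndexError) → 'P' (after the try/except). Output: LP

Answer: LP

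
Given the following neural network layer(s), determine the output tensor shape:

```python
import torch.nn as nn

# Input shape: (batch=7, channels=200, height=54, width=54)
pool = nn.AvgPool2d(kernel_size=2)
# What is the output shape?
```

Input: (7, 200, 54, 54) -> Output: (7, 200, 27, 27)

Answer: (7, 200, 27, 27)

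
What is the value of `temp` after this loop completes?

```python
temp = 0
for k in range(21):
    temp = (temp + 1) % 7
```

Increment mod 7, 21 times = 0
`temp` takes the values: 0 → 1 → 2 → 3 → 4 → 5 → 6 → 0 → 1 → 2 → 3 → 4 → 5 → 6 → 0 → 1 → 2 → 3 → 4 → 5 → 6 → 0

Answer: 0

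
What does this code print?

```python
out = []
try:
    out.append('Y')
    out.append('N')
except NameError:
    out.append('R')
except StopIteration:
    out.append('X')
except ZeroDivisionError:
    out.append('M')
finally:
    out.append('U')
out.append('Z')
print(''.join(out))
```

Execution trace: 'Y' (try body) → 'N' (try body, no exception) → 'U' (finally) → 'Z' (after the try/except). Output: YNUZ

Answer: YNUZ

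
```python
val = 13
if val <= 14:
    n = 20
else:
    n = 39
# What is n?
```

Trace:
`val = 13` → val = 13
`if val <= 14: ...` → val <= 14 is True → n = 20
So n = 20

Answer: 20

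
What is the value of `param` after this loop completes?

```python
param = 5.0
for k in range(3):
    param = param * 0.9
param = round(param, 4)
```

Exponential decay: 5.0 * 0.9^3
`param` takes the values: 5.0 → 4.5 → 4.05 → 3.645

Answer: 3.645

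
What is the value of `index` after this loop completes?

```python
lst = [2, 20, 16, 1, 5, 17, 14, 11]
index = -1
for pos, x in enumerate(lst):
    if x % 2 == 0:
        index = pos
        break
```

First even number index in [2, 20, 16, 1, 5, 17, 14, 11]
`index` takes the values: -1 → 0

Answer: 0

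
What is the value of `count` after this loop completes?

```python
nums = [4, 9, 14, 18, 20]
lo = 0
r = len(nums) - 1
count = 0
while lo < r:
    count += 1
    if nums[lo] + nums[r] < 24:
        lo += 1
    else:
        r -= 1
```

Steps to find pair summing to 24
`count` takes the values: 0 → 1 → 2 → 3 → 4

Answer: 4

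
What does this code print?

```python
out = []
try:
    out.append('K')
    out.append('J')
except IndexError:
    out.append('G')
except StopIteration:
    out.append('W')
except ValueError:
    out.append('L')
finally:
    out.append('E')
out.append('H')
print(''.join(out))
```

Execution trace: 'K' (try body) → 'J' (try body, no exception) → 'E' (finally) → 'H' (after the try/except). Output: KJEH

Answer: KJEH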